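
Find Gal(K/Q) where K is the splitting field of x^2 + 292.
Gal(K/Q) = Z/2Z (cyclic of order 2)

x^2 + 292 is irreducible over Q since -292 is not a rational square. The splitting field Q(sqrt(-292)) has degree 2 over Q, and its unique nontrivial automorphism is sqrt(-292) ↦ -sqrt(-292). Hence Gal(Q(sqrt(-292))/Q) = Z/2Z.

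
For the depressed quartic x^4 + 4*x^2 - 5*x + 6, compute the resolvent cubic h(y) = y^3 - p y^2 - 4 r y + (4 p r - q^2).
h(y) = y^3 - 4*y^2 - 24*y + 71

Identify coefficients: p = 4, q = -5, r = 6.
Plug into h(y) = y^3 - p y^2 - 4 r y + (4 p r - q^2):
  h(y) = y^3 - (4) y^2 - 4*(6) y + (4*(4)*(6) - (-5)^2)
       = y^3 + (-4) y^2 + (-24) y + (71).
Simplifying: h(y) = y^3 - 4*y^2 - 24*y + 71.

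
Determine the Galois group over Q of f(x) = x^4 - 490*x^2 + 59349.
Gal(K/Q) = V_4 (Klein four-group, Z/2Z × Z/2Z)

f factors as (x^2 - 219)(x^2 - 271), so the splitting field is K = Q(sqrt(219), sqrt(271)). The elements 219, 271, 59349 are all non-squares in Q, so sqrt(219) and sqrt(271) generate independent quadratic extensions. Thus [K:Q] = 4 and Gal(K/Q) is generated by the two order-2 automorphisms sqrt(219) ↦ -sqrt(219) and sqrt(271) ↦ -sqrt(271), giving V_4.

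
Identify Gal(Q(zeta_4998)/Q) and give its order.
|Gal(Q(zeta_4998)/Q)| = phi(4998) = 1344; group ≅ (Z/4998Z)^* ≅ Z/2Z × Z/16Z × Z/42Z

The n-th cyclotomic polynomial Φ_4998(x) is the minimal polynomial of zeta_4998 over Q and has degree phi(4998) = 1344. So Q(zeta_4998) is a degree-1344 Galois extension with Galois group (Z/4998Z)^*. By CRT, (Z/4998Z)^* ≅ (Z/2Z)^* × (Z/3Z)^* × (Z/49Z)^* × (Z/17Z)^*. Each prime-power unit group is (Z/2Z)^* ≅ trivial group (order 1); (Z/3Z)^* ≅ Z/2Z; (Z/49Z)^* ≅ Z/42Z; (Z/17Z)^* ≅ Z/16Z. Hence Gal(Q(zeta_4998)/Q) ≅ Z/2Z × Z/16Z × Z/42Z.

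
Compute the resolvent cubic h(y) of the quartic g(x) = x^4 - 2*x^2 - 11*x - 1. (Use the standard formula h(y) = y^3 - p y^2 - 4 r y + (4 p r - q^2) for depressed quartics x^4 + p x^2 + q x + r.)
h(y) = y^3 + 2*y^2 + 4*y - 113

Identify coefficients: p = -2, q = -11, r = -1.
Plug into h(y) = y^3 - p y^2 - 4 r y + (4 p r - q^2):
  h(y) = y^3 - (-2) y^2 - 4*(-1) y + (4*(-2)*(-1) - (-11)^2)
       = y^3 + (2) y^2 + (4) y + (-113).
Simplifying: h(y) = y^3 + 2*y^2 + 4*y - 113.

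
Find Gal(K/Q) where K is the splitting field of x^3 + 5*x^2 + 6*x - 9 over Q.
Gal(K/Q) = S_3 (symmetric group of order 6)

Compute the discriminant of x^3 + (5)*x^2 + (6)*x + (-9): Δ = -2511. Since Δ is not a rational square, the Galois group is not contained in A_3; it must be the full S_3 (irreducibility of the cubic rules out anything smaller).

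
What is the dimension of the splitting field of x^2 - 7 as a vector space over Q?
[K:Q] = 2

The discriminant of x^2 + (0)*x + (-7) is b^2 - 4c = 0 - (-28) = 28. Since 28 is not a perfect square in Q, the polynomial is irreducible over Q. Its two roots generate a degree-2 extension, so [K:Q] = 2.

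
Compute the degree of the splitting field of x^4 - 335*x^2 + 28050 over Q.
[K:Q] = 4

f factors as (x^2 - 170)(x^2 - 165); the splitting field is K = Q(sqrt(170), sqrt(165)). Since 170, 165, and 28050 are all non-squares in Q, the three subfields Q(sqrt(170)), Q(sqrt(165)), Q(sqrt(28050)) are distinct degree-2 extensions, so [K:Q] = 4 (Klein four Galois group).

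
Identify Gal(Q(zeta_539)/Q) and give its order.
|Gal(Q(zeta_539)/Q)| = phi(539) = 420; group ≅ (Z/539Z)^* ≅ Z/10Z × Z/42Z

The n-th cyclotomic polynomial Φ_539(x) is the minimal polynomial of zeta_539 over Q and has degree phi(539) = 420. So Q(zeta_539) is a degree-420 Galois extension with Galois group (Z/539Z)^*. By CRT, (Z/539Z)^* ≅ (Z/49Z)^* × (Z/11Z)^*. Each prime-power unit group is (Z/49Z)^* ≅ Z/42Z; (Z/11Z)^* ≅ Z/10Z. Hence Gal(Q(zeta_539)/Q) ≅ Z/10Z × Z/42Z.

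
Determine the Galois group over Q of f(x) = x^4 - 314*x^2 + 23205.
Gal(K/Q) = V_4 (Klein four-group, Z/2Z × Z/2Z)

f factors as (x^2 - 195)(x^2 - 119), so the splitting field is K = Q(sqrt(195), sqrt(119)). The elements 195, 119, 23205 are all non-squares in Q, so sqrt(195) and sqrt(119) generate independent quadratic extensions. Thus [K:Q] = 4 and Gal(K/Q) is generated by the two order-2 automorphisms sqrt(195) ↦ -sqrt(195) and sqrt(119) ↦ -sqrt(119), giving V_4.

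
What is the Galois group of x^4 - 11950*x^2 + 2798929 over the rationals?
Gal(K/Q) = Z/2Z (cyclic of order 2)

f factors as (x^2 - 11711)(x^2 - 239), so the splitting field is K = Q(sqrt(11711), sqrt(239)). The squarefree part of 11711 is 239 and the squarefree part of 239 is also 239, so sqrt(11711) and sqrt(239) are both rational multiples of sqrt(239). Hence Q(sqrt(11711)) = Q(sqrt(239)) = Q(sqrt(239)), and the splitting field collapses to a single degree-2 extension with Galois group Z/2Z.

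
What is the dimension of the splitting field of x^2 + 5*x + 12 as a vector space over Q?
[K:Q] = 2

The discriminant of x^2 + (5)*x + (12) is b^2 - 4c = 25 - (48) = -23. Since -23 is not a perfect square in Q, the polynomial is irreducible over Q. Its two roots generate a degree-2 extension, so [K:Q] = 2.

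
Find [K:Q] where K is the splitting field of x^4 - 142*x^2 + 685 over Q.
[K:Q] = 4

f factors as (x^2 - 137)(x^2 - 5); the splitting field is K = Q(sqrt(137), sqrt(5)). Since 137, 5, and 685 are all non-squares in Q, the three subfields Q(sqrt(137)), Q(sqrt(5)), Q(sqrt(685)) are distinct degree-2 extensions, so [K:Q] = 4 (Klein four Galois group).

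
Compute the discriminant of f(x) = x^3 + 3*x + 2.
Δ = -216

For x^3 + a x^2 + b x + c the discriminant is Δ = 18 a b c - 4 a^3 c + a^2 b^2 - 4 b^3 - 27 c^2.
Plug a = 0, b = 3, c = 2:
  18*(0)*(3)*(2) - 4*(0)^3*(2) + (0)^2*(3)^2 - 4*(3)^3 - 27*(2)^2
  = 0 + (0) + 0 + (-108) + (-108)
  = -216.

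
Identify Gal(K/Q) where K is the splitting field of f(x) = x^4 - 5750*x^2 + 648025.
Gal(K/Q) = Z/2Z (cyclic of order 2)

f factors as (x^2 - 115)(x^2 - 5635), so the splitting field is K = Q(sqrt(115), sqrt(5635)). The squarefree part of 115 is 115 and the squarefree part of 5635 is also 115, so sqrt(115) and sqrt(5635) are both rational multiples of sqrt(115). Hence Q(sqrt(115)) = Q(sqrt(5635)) = Q(sqrt(115)), and the splitting field collapses to a single degree-2 extension with Galois group Z/2Z.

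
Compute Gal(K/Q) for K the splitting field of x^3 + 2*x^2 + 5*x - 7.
Gal(K/Q) = S_3 (symmetric group of order 6)

Compute the discriminant of x^3 + (2)*x^2 + (5)*x + (-7): Δ = -2759. Since Δ is not a rational square, the Galois group is not contained in A_3; it must be the full S_3 (irreducibility of the cubic rules out anything smaller).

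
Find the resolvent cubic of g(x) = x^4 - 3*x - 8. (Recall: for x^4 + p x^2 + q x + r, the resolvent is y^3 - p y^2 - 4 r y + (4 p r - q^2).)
h(y) = y^3 + 32*y - 9

Identify coefficients: p = 0, q = -3, r = -8.
Plug into h(y) = y^3 - p y^2 - 4 r y + (4 p r - q^2):
  h(y) = y^3 - (0) y^2 - 4*(-8) y + (4*(0)*(-8) - (-3)^2)
       = y^3 + (0) y^2 + (32) y + (-9).
Simplifying: h(y) = y^3 + 32*y - 9.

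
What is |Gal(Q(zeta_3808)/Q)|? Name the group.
|Gal(Q(zeta_3808)/Q)| = phi(3808) = 1536; group ≅ (Z/3808Z)^* ≅ Z/2Z × Z/6Z × Z/8Z × Z/16Z

The n-th cyclotomic polynomial Φ_3808(x) is the minimal polynomial of zeta_3808 over Q and has degree phi(3808) = 1536. So Q(zeta_3808) is a degree-1536 Galois extension with Galois group (Z/3808Z)^*. By CRT, (Z/3808Z)^* ≅ (Z/32Z)^* × (Z/7Z)^* × (Z/17Z)^*. Each prime-power unit group is (Z/32Z)^* ≅ Z/2Z × Z/8Z; (Z/7Z)^* ≅ Z/6Z; (Z/17Z)^* ≅ Z/16Z. Hence Gal(Q(zeta_3808)/Q) ≅ Z/2Z × Z/6Z × Z/8Z × Z/16Z.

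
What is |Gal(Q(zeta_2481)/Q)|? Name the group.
|Gal(Q(zeta_2481)/Q)| = phi(2481) = 1652; group ≅ (Z/2481Z)^* ≅ Z/2Z × Z/826Z

The n-th cyclotomic polynomial Φ_2481(x) is the minimal polynomial of zeta_2481 over Q and has degree phi(2481) = 1652. So Q(zeta_2481) is a degree-1652 Galois extension with Galois group (Z/2481Z)^*. By CRT, (Z/2481Z)^* ≅ (Z/3Z)^* × (Z/827Z)^*. Each prime-power unit group is (Z/3Z)^* ≅ Z/2Z; (Z/827Z)^* ≅ Z/826Z. Hence Gal(Q(zeta_2481)/Q) ≅ Z/2Z × Z/826Z.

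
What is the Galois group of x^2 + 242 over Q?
Gal(K/Q) = Z/2Z (cyclic of order 2)

x^2 + 242 is irreducible over Q since -242 is not a rational square. The splitting field Q(sqrt(-242)) has degree 2 over Q, and its unique nontrivial automorphism is sqrt(-242) ↦ -sqrt(-242). Hence Gal(Q(sqrt(-242))/Q) = Z/2Z.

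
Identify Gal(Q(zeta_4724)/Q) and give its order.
|Gal(Q(zeta_4724)/Q)| = phi(4724) = 2360; group ≅ (Z/4724Z)^* ≅ Z/2Z × Z/1180Z

The n-th cyclotomic polynomial Φ_4724(x) is the minimal polynomial of zeta_4724 over Q and has degree phi(4724) = 2360. So Q(zeta_4724) is a degree-2360 Galois extension with Galois group (Z/4724Z)^*. By CRT, (Z/4724Z)^* ≅ (Z/4Z)^* × (Z/1181Z)^*. Each prime-power unit group is (Z/4Z)^* ≅ Z/2Z; (Z/1181Z)^* ≅ Z/1180Z. Hence Gal(Q(zeta_4724)/Q) ≅ Z/2Z × Z/1180Z.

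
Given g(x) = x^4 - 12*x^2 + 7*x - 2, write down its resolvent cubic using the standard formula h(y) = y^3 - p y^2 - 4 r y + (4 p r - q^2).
h(y) = y^3 + 12*y^2 + 8*y + 47

Identify coefficients: p = -12, q = 7, r = -2.
Plug into h(y) = y^3 - p y^2 - 4 r y + (4 p r - q^2):
  h(y) = y^3 - (-12) y^2 - 4*(-2) y + (4*(-12)*(-2) - (7)^2)
       = y^3 + (12) y^2 + (8) y + (47).
Simplifying: h(y) = y^3 + 12*y^2 + 8*y + 47.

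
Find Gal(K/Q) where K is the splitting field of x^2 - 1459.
Gal(K/Q) = Z/2Z (cyclic of order 2)

x^2 - 1459 is irreducible over Q since 1459 is not a rational square. The splitting field Q(sqrt(1459)) has degree 2 over Q, and its unique nontrivial automorphism is sqrt(1459) ↦ -sqrt(1459). Hence Gal(Q(sqrt(1459))/Q) = Z/2Z.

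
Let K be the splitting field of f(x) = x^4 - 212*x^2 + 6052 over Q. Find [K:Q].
[K:Q] = 4

f factors as (x^2 - 178)(x^2 - 34); the splitting field is K = Q(sqrt(178), sqrt(34)). Since 178, 34, and 6052 are all non-squares in Q, the three subfields Q(sqrt(178)), Q(sqrt(34)), Q(sqrt(6052)) are distinct degree-2 extensions, so [K:Q] = 4 (Klein four Galois group).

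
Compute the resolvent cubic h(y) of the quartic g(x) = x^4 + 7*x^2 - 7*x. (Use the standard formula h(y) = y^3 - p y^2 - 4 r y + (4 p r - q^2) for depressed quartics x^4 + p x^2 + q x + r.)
h(y) = y^3 - 7*y^2 - 49

Identify coefficients: p = 7, q = -7, r = 0.
Plug into h(y) = y^3 - p y^2 - 4 r y + (4 p r - q^2):
  h(y) = y^3 - (7) y^2 - 4*(0) y + (4*(7)*(0) - (-7)^2)
       = y^3 + (-7) y^2 + (0) y + (-49).
Simplifying: h(y) = y^3 - 7*y^2 - 49.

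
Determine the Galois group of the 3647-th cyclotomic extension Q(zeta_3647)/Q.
|Gal(Q(zeta_3647)/Q)| = phi(3647) = 3120; group ≅ (Z/3647Z)^* ≅ Z/6Z × Z/520Z

The n-th cyclotomic polynomial Φ_3647(x) is the minimal polynomial of zeta_3647 over Q and has degree phi(3647) = 3120. So Q(zeta_3647) is a degree-3120 Galois extension with Galois group (Z/3647Z)^*. By CRT, (Z/3647Z)^* ≅ (Z/7Z)^* × (Z/521Z)^*. Each prime-power unit group is (Z/7Z)^* ≅ Z/6Z; (Z/521Z)^* ≅ Z/520Z. Hence Gal(Q(zeta_3647)/Q) ≅ Z/6Z × Z/520Z.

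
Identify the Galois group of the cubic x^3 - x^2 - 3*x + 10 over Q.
Gal(K/Q) = S_3 (symmetric group of order 6)

Compute the discriminant of x^3 + (-1)*x^2 + (-3)*x + (10): Δ = -2003. Since Δ is not a rational square, the Galois group is not contained in A_3; it must be the full S_3 (irreducibility of the cubic rules out anything smaller).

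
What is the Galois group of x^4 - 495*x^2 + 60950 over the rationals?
Gal(K/Q) = V_4 (Klein four-group, Z/2Z × Z/2Z)

f factors as (x^2 - 265)(x^2 - 230), so the splitting field is K = Q(sqrt(265), sqrt(230)). The elements 265, 230, 60950 are all non-squares in Q, so sqrt(265) and sqrt(230) generate independent quadratic extensions. Thus [K:Q] = 4 and Gal(K/Q) is generated by the two order-2 automorphisms sqrt(265) ↦ -sqrt(265) and sqrt(230) ↦ -sqrt(230), giving V_4.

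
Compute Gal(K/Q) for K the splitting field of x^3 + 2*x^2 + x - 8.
Gal(K/Q) = S_3 (symmetric group of order 6)

Compute the discriminant of x^3 + (2)*x^2 + (1)*x + (-8): Δ = -1760. Since Δ is not a rational square, the Galois group is not contained in A_3; it must be the full S_3 (irreducibility of the cubic rules out anything smaller).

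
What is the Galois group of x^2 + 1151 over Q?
Gal(K/Q) = Z/2Z (cyclic of order 2)

x^2 + 1151 is irreducible over Q since -1151 is not a rational square. The splitting field Q(sqrt(-1151)) has degree 2 over Q, and its unique nontrivial automorphism is sqrt(-1151) ↦ -sqrt(-1151). Hence Gal(Q(sqrt(-1151))/Q) = Z/2Z.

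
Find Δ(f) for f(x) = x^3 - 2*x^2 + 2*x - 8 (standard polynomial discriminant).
Δ = -1424

For x^3 + a x^2 + b x + c the discriminant is Δ = 18 a b c - 4 a^3 c + a^2 b^2 - 4 b^3 - 27 c^2.
Plug a = -2, b = 2, c = -8:
  18*(-2)*(2)*(-8) - 4*(-2)^3*(-8) + (-2)^2*(2)^2 - 4*(2)^3 - 27*(-8)^2
  = 576 + (-256) + 16 + (-32) + (-1728)
  = -1424.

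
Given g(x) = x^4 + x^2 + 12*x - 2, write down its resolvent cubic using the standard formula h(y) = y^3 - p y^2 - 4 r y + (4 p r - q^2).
h(y) = y^3 - y^2 + 8*y - 152

Identify coefficients: p = 1, q = 12, r = -2.
Plug into h(y) = y^3 - p y^2 - 4 r y + (4 p r - q^2):
  h(y) = y^3 - (1) y^2 - 4*(-2) y + (4*(1)*(-2) - (12)^2)
       = y^3 + (-1) y^2 + (8) y + (-152).
Simplifying: h(y) = y^3 - y^2 + 8*y - 152.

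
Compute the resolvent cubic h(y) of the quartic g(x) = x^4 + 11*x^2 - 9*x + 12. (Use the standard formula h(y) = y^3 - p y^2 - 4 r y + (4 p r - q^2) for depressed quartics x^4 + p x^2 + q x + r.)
h(y) = y^3 - 11*y^2 - 48*y + 447

Identify coefficients: p = 11, q = -9, r = 12.
Plug into h(y) = y^3 - p y^2 - 4 r y + (4 p r - q^2):
  h(y) = y^3 - (11) y^2 - 4*(12) y + (4*(11)*(12) - (-9)^2)
       = y^3 + (-11) y^2 + (-48) y + (447).
Simplifying: h(y) = y^3 - 11*y^2 - 48*y + 447.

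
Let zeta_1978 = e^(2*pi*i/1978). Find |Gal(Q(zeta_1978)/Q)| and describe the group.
|Gal(Q(zeta_1978)/Q)| = phi(1978) = 924; group ≅ (Z/1978Z)^* ≅ Z/22Z × Z/42Z

The n-th cyclotomic polynomial Φ_1978(x) is the minimal polynomial of zeta_1978 over Q and has degree phi(1978) = 924. So Q(zeta_1978) is a degree-924 Galois extension with Galois group (Z/1978Z)^*. By CRT, (Z/1978Z)^* ≅ (Z/2Z)^* × (Z/23Z)^* × (Z/43Z)^*. Each prime-power unit group is (Z/2Z)^* ≅ trivial group (order 1); (Z/23Z)^* ≅ Z/22Z; (Z/43Z)^* ≅ Z/42Z. Hence Gal(Q(zeta_1978)/Q) ≅ Z/22Z × Z/42Z.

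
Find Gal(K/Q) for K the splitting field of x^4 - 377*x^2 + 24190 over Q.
Gal(K/Q) = V_4 (Klein four-group, Z/2Z × Z/2Z)

f factors as (x^2 - 295)(x^2 - 82), so the splitting field is K = Q(sqrt(295), sqrt(82)). The elements 295, 82, 24190 are all non-squares in Q, so sqrt(295) and sqrt(82) generate independent quadratic extensions. Thus [K:Q] = 4 and Gal(K/Q) is generated by the two order-2 automorphisms sqrt(295) ↦ -sqrt(295) and sqrt(82) ↦ -sqrt(82), giving V_4.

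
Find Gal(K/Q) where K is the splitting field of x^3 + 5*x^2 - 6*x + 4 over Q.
Gal(K/Q) = S_3 (symmetric group of order 6)

Compute the discriminant of x^3 + (5)*x^2 + (-6)*x + (4): Δ = -2828. Since Δ is not a rational square, the Galois group is not contained in A_3; it must be the full S_3 (irreducibility of the cubic rules out anything smaller).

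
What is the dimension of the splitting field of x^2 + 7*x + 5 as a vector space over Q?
[K:Q] = 2

The discriminant of x^2 + (7)*x + (5) is b^2 - 4c = 49 - (20) = 29. Since 29 is not a perfect square in Q, the polynomial is irreducible over Q. Its two roots generate a degree-2 extension, so [K:Q] = 2.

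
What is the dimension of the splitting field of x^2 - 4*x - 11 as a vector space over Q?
[K:Q] = 2

The discriminant of x^2 + (-4)*x + (-11) is b^2 - 4c = 16 - (-44) = 60. Since 60 is not a perfect square in Q, the polynomial is irreducible over Q. Its two roots generate a degree-2 extension, so [K:Q] = 2.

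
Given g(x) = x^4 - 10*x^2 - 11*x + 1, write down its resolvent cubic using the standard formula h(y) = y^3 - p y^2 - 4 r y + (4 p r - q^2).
h(y) = y^3 + 10*y^2 - 4*y - 161

Identify coefficients: p = -10, q = -11, r = 1.
Plug into h(y) = y^3 - p y^2 - 4 r y + (4 p r - q^2):
  h(y) = y^3 - (-10) y^2 - 4*(1) y + (4*(-10)*(1) - (-11)^2)
       = y^3 + (10) y^2 + (-4) y + (-161).
Simplifying: h(y) = y^3 + 10*y^2 - 4*y - 161.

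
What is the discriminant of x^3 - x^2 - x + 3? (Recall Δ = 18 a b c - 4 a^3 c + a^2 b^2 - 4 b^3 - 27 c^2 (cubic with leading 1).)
Δ = -172

For x^3 + a x^2 + b x + c the discriminant is Δ = 18 a b c - 4 a^3 c + a^2 b^2 - 4 b^3 - 27 c^2.
Plug a = -1, b = -1, c = 3:
  18*(-1)*(-1)*(3) - 4*(-1)^3*(3) + (-1)^2*(-1)^2 - 4*(-1)^3 - 27*(3)^2
  = 54 + (12) + 1 + (4) + (-243)
  = -172.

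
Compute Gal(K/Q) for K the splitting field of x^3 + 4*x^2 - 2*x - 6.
Gal(K/Q) = S_3 (symmetric group of order 6)

Compute the discriminant of x^3 + (4)*x^2 + (-2)*x + (-6): Δ = 1524. Since Δ is not a rational square, the Galois group is not contained in A_3; it must be the full S_3 (irreducibility of the cubic rules out anything smaller).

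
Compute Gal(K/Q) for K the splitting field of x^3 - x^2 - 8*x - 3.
Gal(K/Q) = S_3 (symmetric group of order 6)

Compute the discriminant of x^3 + (-1)*x^2 + (-8)*x + (-3): Δ = 1425. Since Δ is not a rational square, the Galois group is not contained in A_3; it must be the full S_3 (irreducibility of the cubic rules out anything smaller).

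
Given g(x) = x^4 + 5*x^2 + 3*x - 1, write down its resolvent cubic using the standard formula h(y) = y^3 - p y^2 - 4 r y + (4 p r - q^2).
h(y) = y^3 - 5*y^2 + 4*y - 29

Identify coefficients: p = 5, q = 3, r = -1.
Plug into h(y) = y^3 - p y^2 - 4 r y + (4 p r - q^2):
  h(y) = y^3 - (5) y^2 - 4*(-1) y + (4*(5)*(-1) - (3)^2)
       = y^3 + (-5) y^2 + (4) y + (-29).
Simplifying: h(y) = y^3 - 5*y^2 + 4*y - 29.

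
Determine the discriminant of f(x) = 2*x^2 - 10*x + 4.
Δ = 68

For a quadratic a x^2 + b x + c the discriminant is Δ = b^2 - 4ac = (-10)^2 - 4*(2)*(4) = 100 - (32) = 68.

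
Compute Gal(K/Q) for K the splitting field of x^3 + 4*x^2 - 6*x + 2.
Gal(K/Q) = S_3 (symmetric group of order 6)

Compute the discriminant of x^3 + (4)*x^2 + (-6)*x + (2): Δ = -44. Since Δ is not a rational square, the Galois group is not contained in A_3; it must be the full S_3 (irreducibility of the cubic rules out anything smaller).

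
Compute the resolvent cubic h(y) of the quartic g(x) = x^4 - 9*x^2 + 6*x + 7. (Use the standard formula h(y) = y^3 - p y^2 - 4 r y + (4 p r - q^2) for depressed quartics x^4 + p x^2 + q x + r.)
h(y) = y^3 + 9*y^2 - 28*y - 288

Identify coefficients: p = -9, q = 6, r = 7.
Plug into h(y) = y^3 - p y^2 - 4 r y + (4 p r - q^2):
  h(y) = y^3 - (-9) y^2 - 4*(7) y + (4*(-9)*(7) - (6)^2)
       = y^3 + (9) y^2 + (-28) y + (-288).
Simplifying: h(y) = y^3 + 9*y^2 - 28*y - 288.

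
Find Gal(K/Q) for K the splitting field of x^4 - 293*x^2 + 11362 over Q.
Gal(K/Q) = V_4 (Klein four-group, Z/2Z × Z/2Z)

f factors as (x^2 - 46)(x^2 - 247), so the splitting field is K = Q(sqrt(46), sqrt(247)). The elements 46, 247, 11362 are all non-squares in Q, so sqrt(46) and sqrt(247) generate independent quadratic extensions. Thus [K:Q] = 4 and Gal(K/Q) is generated by the two order-2 automorphisms sqrt(46) ↦ -sqrt(46) and sqrt(247) ↦ -sqrt(247), giving V_4.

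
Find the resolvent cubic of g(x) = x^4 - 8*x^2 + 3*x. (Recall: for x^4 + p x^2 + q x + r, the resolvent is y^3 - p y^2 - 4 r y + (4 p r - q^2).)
h(y) = y^3 + 8*y^2 - 9

Identify coefficients: p = -8, q = 3, r = 0.
Plug into h(y) = y^3 - p y^2 - 4 r y + (4 p r - q^2):
  h(y) = y^3 - (-8) y^2 - 4*(0) y + (4*(-8)*(0) - (3)^2)
       = y^3 + (8) y^2 + (0) y + (-9).
Simplifying: h(y) = y^3 + 8*y^2 - 9.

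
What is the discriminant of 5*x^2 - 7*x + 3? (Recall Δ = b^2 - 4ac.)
Δ = -11

For a quadratic a x^2 + b x + c the discriminant is Δ = b^2 - 4ac = (-7)^2 - 4*(5)*(3) = 49 - (60) = -11.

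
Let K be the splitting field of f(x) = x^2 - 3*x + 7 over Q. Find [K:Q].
[K:Q] = 2

The discriminant of x^2 + (-3)*x + (7) is b^2 - 4c = 9 - (28) = -19. Since -19 is not a perfect square in Q, the polynomial is irreducible over Q. Its two roots generate a degree-2 extension, so [K:Q] = 2.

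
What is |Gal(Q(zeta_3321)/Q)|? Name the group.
|Gal(Q(zeta_3321)/Q)| = phi(3321) = 2160; group ≅ (Z/3321Z)^* ≅ Z/40Z × Z/54Z

The n-th cyclotomic polynomial Φ_3321(x) is the minimal polynomial of zeta_3321 over Q and has degree phi(3321) = 2160. So Q(zeta_3321) is a degree-2160 Galois extension with Galois group (Z/3321Z)^*. By CRT, (Z/3321Z)^* ≅ (Z/81Z)^* × (Z/41Z)^*. Each prime-power unit group is (Z/81Z)^* ≅ Z/54Z; (Z/41Z)^* ≅ Z/40Z. Hence Gal(Q(zeta_3321)/Q) ≅ Z/40Z × Z/54Z.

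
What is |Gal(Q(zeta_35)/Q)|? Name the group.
|Gal(Q(zeta_35)/Q)| = phi(35) = 24; group ≅ (Z/35Z)^* ≅ Z/4Z × Z/6Z

The n-th cyclotomic polynomial Φ_35(x) is the minimal polynomial of zeta_35 over Q and has degree phi(35) = 24. So Q(zeta_35) is a degree-24 Galois extension with Galois group (Z/35Z)^*. By CRT, (Z/35Z)^* ≅ (Z/5Z)^* × (Z/7Z)^*. Each prime-power unit group is (Z/5Z)^* ≅ Z/4Z; (Z/7Z)^* ≅ Z/6Z. Hence Gal(Q(zeta_35)/Q) ≅ Z/4Z × Z/6Z.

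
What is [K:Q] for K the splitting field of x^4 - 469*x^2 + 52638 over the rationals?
[K:Q] = 4

f factors as (x^2 - 283)(x^2 - 186); the splitting field is K = Q(sqrt(283), sqrt(186)). Since 283, 186, and 52638 are all non-squares in Q, the three subfields Q(sqrt(283)), Q(sqrt(186)), Q(sqrt(52638)) are distinct degree-2 extensions, so [K:Q] = 4 (Klein four Galois group).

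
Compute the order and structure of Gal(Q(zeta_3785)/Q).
|Gal(Q(zeta_3785)/Q)| = phi(3785) = 3024; group ≅ (Z/3785Z)^* ≅ Z/4Z × Z/756Z

The n-th cyclotomic polynomial Φ_3785(x) is the minimal polynomial of zeta_3785 over Q and has degree phi(3785) = 3024. So Q(zeta_3785) is a degree-3024 Galois extension with Galois group (Z/3785Z)^*. By CRT, (Z/3785Z)^* ≅ (Z/5Z)^* × (Z/757Z)^*. Each prime-power unit group is (Z/5Z)^* ≅ Z/4Z; (Z/757Z)^* ≅ Z/756Z. Hence Gal(Q(zeta_3785)/Q) ≅ Z/4Z × Z/756Z.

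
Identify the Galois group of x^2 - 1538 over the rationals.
Gal(K/Q) = Z/2Z (cyclic of order 2)

x^2 - 1538 is irreducible over Q since 1538 is not a rational square. The splitting field Q(sqrt(1538)) has degree 2 over Q, and its unique nontrivial automorphism is sqrt(1538) ↦ -sqrt(1538). Hence Gal(Q(sqrt(1538))/Q) = Z/2Z.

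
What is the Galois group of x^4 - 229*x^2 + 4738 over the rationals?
Gal(K/Q) = V_4 (Klein four-group, Z/2Z × Z/2Z)

f factors as (x^2 - 23)(x^2 - 206), so the splitting field is K = Q(sqrt(23), sqrt(206)). The elements 23, 206, 4738 are all non-squares in Q, so sqrt(23) and sqrt(206) generate independent quadratic extensions. Thus [K:Q] = 4 and Gal(K/Q) is generated by the two order-2 automorphisms sqrt(23) ↦ -sqrt(23) and sqrt(206) ↦ -sqrt(206), giving V_4.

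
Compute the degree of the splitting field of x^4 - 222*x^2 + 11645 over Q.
[K:Q] = 4

f factors as (x^2 - 85)(x^2 - 137); the splitting field is K = Q(sqrt(85), sqrt(137)). Since 85, 137, and 11645 are all non-squares in Q, the three subfields Q(sqrt(85)), Q(sqrt(137)), Q(sqrt(11645)) are distinct degree-2 extensions, so [K:Q] = 4 (Klein four Galois group).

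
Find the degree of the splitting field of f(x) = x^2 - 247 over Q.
[K:Q] = 2

The polynomial x^2 - 247 is irreducible over Q since 247 is not a perfect square. Its splitting field is Q(sqrt(247)), which has degree 2 over Q.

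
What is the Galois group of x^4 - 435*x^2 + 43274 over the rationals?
Gal(K/Q) = V_4 (Klein four-group, Z/2Z × Z/2Z)

f factors as (x^2 - 281)(x^2 - 154), so the splitting field is K = Q(sqrt(281), sqrt(154)). The elements 281, 154, 43274 are all non-squares in Q, so sqrt(281) and sqrt(154) generate independent quadratic extensions. Thus [K:Q] = 4 and Gal(K/Q) is generated by the two order-2 automorphisms sqrt(281) ↦ -sqrt(281) and sqrt(154) ↦ -sqrt(154), giving V_4.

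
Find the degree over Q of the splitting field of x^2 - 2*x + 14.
[K:Q] = 2

The discriminant of x^2 + (-2)*x + (14) is b^2 - 4c = 4 - (56) = -52. Since -52 is not a perfect square in Q, the polynomial is irreducible over Q. Its two roots generate a degree-2 extension, so [K:Q] = 2.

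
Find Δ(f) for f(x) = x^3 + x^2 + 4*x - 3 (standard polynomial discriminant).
Δ = -687

For x^3 + a x^2 + b x + c the discriminant is Δ = 18 a b c - 4 a^3 c + a^2 b^2 - 4 b^3 - 27 c^2.
Plug a = 1, b = 4, c = -3:
  18*(1)*(4)*(-3) - 4*(1)^3*(-3) + (1)^2*(4)^2 - 4*(4)^3 - 27*(-3)^2
  = -216 + (12) + 16 + (-256) + (-243)
  = -687.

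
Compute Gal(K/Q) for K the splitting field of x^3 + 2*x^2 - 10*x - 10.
Gal(K/Q) = S_3 (symmetric group of order 6)

Compute the discriminant of x^3 + (2)*x^2 + (-10)*x + (-10): Δ = 5620. Since Δ is not a rational square, the Galois group is not contained in A_3; it must be the full S_3 (irreducibility of the cubic rules out anything smaller).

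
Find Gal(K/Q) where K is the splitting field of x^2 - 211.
Gal(K/Q) = Z/2Z (cyclic of order 2)

x^2 - 211 is irreducible over Q since 211 is not a rational square. The splitting field Q(sqrt(211)) has degree 2 over Q, and its unique nontrivial automorphism is sqrt(211) ↦ -sqrt(211). Hence Gal(Q(sqrt(211))/Q) = Z/2Z.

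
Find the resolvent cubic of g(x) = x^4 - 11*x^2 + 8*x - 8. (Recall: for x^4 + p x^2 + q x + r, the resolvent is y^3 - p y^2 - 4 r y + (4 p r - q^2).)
h(y) = y^3 + 11*y^2 + 32*y + 288

Identify coefficients: p = -11, q = 8, r = -8.
Plug into h(y) = y^3 - p y^2 - 4 r y + (4 p r - q^2):
  h(y) = y^3 - (-11) y^2 - 4*(-8) y + (4*(-11)*(-8) - (8)^2)
       = y^3 + (11) y^2 + (32) y + (288).
Simplifying: h(y) = y^3 + 11*y^2 + 32*y + 288.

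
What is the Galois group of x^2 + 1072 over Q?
Gal(K/Q) = Z/2Z (cyclic of order 2)

x^2 + 1072 is irreducible over Q since -1072 is not a rational square. The splitting field Q(sqrt(-1072)) has degree 2 over Q, and its unique nontrivial automorphism is sqrt(-1072) ↦ -sqrt(-1072). Hence Gal(Q(sqrt(-1072))/Q) = Z/2Z.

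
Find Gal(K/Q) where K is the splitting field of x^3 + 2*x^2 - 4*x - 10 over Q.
Gal(K/Q) = S_3 (symmetric group of order 6)

Compute the discriminant of x^3 + (2)*x^2 + (-4)*x + (-10): Δ = -620. Since Δ is not a rational square, the Galois group is not contained in A_3; it must be the full S_3 (irreducibility of the cubic rules out anything smaller).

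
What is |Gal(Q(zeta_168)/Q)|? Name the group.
|Gal(Q(zeta_168)/Q)| = phi(168) = 48; group ≅ (Z/168Z)^* ≅ Z/2Z × Z/2Z × Z/2Z × Z/6Z

The n-th cyclotomic polynomial Φ_168(x) is the minimal polynomial of zeta_168 over Q and has degree phi(168) = 48. So Q(zeta_168) is a degree-48 Galois extension with Galois group (Z/168Z)^*. By CRT, (Z/168Z)^* ≅ (Z/8Z)^* × (Z/3Z)^* × (Z/7Z)^*. Each prime-power unit group is (Z/8Z)^* ≅ Z/2Z × Z/2Z; (Z/3Z)^* ≅ Z/2Z; (Z/7Z)^* ≅ Z/6Z. Hence Gal(Q(zeta_168)/Q) ≅ Z/2Z × Z/2Z × Z/2Z × Z/6Z.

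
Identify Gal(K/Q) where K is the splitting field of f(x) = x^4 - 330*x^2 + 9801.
Gal(K/Q) = Z/2Z (cyclic of order 2)

f factors as (x^2 - 297)(x^2 - 33), so the splitting field is K = Q(sqrt(297), sqrt(33)). The squarefree part of 297 is 33 and the squarefree part of 33 is also 33, so sqrt(297) and sqrt(33) are both rational multiples of sqrt(33). Hence Q(sqrt(297)) = Q(sqrt(33)) = Q(sqrt(33)), and the splitting field collapses to a single degree-2 extension with Galois group Z/2Z.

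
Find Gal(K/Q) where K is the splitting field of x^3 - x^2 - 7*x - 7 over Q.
Gal(K/Q) = S_3 (symmetric group of order 6)

Compute the discriminant of x^3 + (-1)*x^2 + (-7)*x + (-7): Δ = -812. Since Δ is not a rational square, the Galois group is not contained in A_3; it must be the full S_3 (irreducibility of the cubic rules out anything smaller).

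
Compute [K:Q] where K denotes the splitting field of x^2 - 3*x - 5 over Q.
[K:Q] = 2

The discriminant of x^2 + (-3)*x + (-5) is b^2 - 4c = 9 - (-20) = 29. Since 29 is not a perfect square in Q, the polynomial is irreducible over Q. Its two roots generate a degree-2 extension, so [K:Q] = 2.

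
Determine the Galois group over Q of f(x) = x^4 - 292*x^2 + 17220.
Gal(K/Q) = V_4 (Klein four-group, Z/2Z × Z/2Z)

f factors as (x^2 - 82)(x^2 - 210), so the splitting field is K = Q(sqrt(82), sqrt(210)). The elements 82, 210, 17220 are all non-squares in Q, so sqrt(82) and sqrt(210) generate independent quadratic extensions. Thus [K:Q] = 4 and Gal(K/Q) is generated by the two order-2 automorphisms sqrt(82) ↦ -sqrt(82) and sqrt(210) ↦ -sqrt(210), giving V_4.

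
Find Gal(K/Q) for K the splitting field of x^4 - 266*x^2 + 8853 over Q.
Gal(K/Q) = V_4 (Klein four-group, Z/2Z × Z/2Z)

f factors as (x^2 - 39)(x^2 - 227), so the splitting field is K = Q(sqrt(39), sqrt(227)). The elements 39, 227, 8853 are all non-squares in Q, so sqrt(39) and sqrt(227) generate independent quadratic extensions. Thus [K:Q] = 4 and Gal(K/Q) is generated by the two order-2 automorphisms sqrt(39) ↦ -sqrt(39) and sqrt(227) ↦ -sqrt(227), giving V_4.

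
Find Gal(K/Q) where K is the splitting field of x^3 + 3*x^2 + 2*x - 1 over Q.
Gal(K/Q) = S_3 (symmetric group of order 6)

Compute the discriminant of x^3 + (3)*x^2 + (2)*x + (-1): Δ = -23. Since Δ is not a rational square, the Galois group is not contained in A_3; it must be the full S_3 (irreducibility of the cubic rules out anything smaller).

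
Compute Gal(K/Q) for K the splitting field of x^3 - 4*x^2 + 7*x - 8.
Gal(K/Q) = S_3 (symmetric group of order 6)

Compute the discriminant of x^3 + (-4)*x^2 + (7)*x + (-8): Δ = -332. Since Δ is not a rational square, the Galois group is not contained in A_3; it must be the full S_3 (irreducibility of the cubic rules out anything smaller).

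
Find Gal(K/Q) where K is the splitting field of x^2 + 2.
Gal(K/Q) = Z/2Z (cyclic of order 2)

x^2 + 2 is irreducible over Q since -2 is not a rational square. The splitting field Q(sqrt(-2)) has degree 2 over Q, and its unique nontrivial automorphism is sqrt(-2) ↦ -sqrt(-2). Hence Gal(Q(sqrt(-2))/Q) = Z/2Z.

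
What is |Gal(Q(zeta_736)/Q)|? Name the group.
|Gal(Q(zeta_736)/Q)| = phi(736) = 352; group ≅ (Z/736Z)^* ≅ Z/2Z × Z/8Z × Z/22Z

The n-th cyclotomic polynomial Φ_736(x) is the minimal polynomial of zeta_736 over Q and has degree phi(736) = 352. So Q(zeta_736) is a degree-352 Galois extension with Galois group (Z/736Z)^*. By CRT, (Z/736Z)^* ≅ (Z/32Z)^* × (Z/23Z)^*. Each prime-power unit group is (Z/32Z)^* ≅ Z/2Z × Z/8Z; (Z/23Z)^* ≅ Z/22Z. Hence Gal(Q(zeta_736)/Q) ≅ Z/2Z × Z/8Z × Z/22Z.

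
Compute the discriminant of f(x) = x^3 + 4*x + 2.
Δ = -364

For a depressed cubic x^3 + p x + q the discriminant is Δ = -4 p^3 - 27 q^2 = -4*(4)^3 - 27*(2)^2 = -256 - 108 = -364.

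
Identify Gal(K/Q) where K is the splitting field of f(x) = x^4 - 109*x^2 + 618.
Gal(K/Q) = V_4 (Klein four-group, Z/2Z × Z/2Z)

f factors as (x^2 - 6)(x^2 - 103), so the splitting field is K = Q(sqrt(6), sqrt(103)). The elements 6, 103, 618 are all non-squares in Q, so sqrt(6) and sqrt(103) generate independent quadratic extensions. Thus [K:Q] = 4 and Gal(K/Q) is generated by the two order-2 automorphisms sqrt(6) ↦ -sqrt(6) and sqrt(103) ↦ -sqrt(103), giving V_4.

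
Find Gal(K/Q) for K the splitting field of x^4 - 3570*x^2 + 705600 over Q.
Gal(K/Q) = Z/2Z (cyclic of order 2)

f factors as (x^2 - 210)(x^2 - 3360), so the splitting field is K = Q(sqrt(210), sqrt(3360)). The squarefree part of 210 is 210 and the squarefree part of 3360 is also 210, so sqrt(210) and sqrt(3360) are both rational multiples of sqrt(210). Hence Q(sqrt(210)) = Q(sqrt(3360)) = Q(sqrt(210)), and the splitting field collapses to a single degree-2 extension with Galois group Z/2Z.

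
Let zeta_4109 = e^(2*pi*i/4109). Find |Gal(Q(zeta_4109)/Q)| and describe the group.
|Gal(Q(zeta_4109)/Q)| = phi(4109) = 3516; group ≅ (Z/4109Z)^* ≅ Z/6Z × Z/586Z

The n-th cyclotomic polynomial Φ_4109(x) is the minimal polynomial of zeta_4109 over Q and has degree phi(4109) = 3516. So Q(zeta_4109) is a degree-3516 Galois extension with Galois group (Z/4109Z)^*. By CRT, (Z/4109Z)^* ≅ (Z/7Z)^* × (Z/587Z)^*. Each prime-power unit group is (Z/7Z)^* ≅ Z/6Z; (Z/587Z)^* ≅ Z/586Z. Hence Gal(Q(zeta_4109)/Q) ≅ Z/6Z × Z/586Z.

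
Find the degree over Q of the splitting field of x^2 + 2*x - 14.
[K:Q] = 2

The discriminant of x^2 + (2)*x + (-14) is b^2 - 4c = 4 - (-56) = 60. Since 60 is not a perfect square in Q, the polynomial is irreducible over Q. Its two roots generate a degree-2 extension, so [K:Q] = 2.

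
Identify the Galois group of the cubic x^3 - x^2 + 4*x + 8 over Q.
Gal(K/Q) = S_3 (symmetric group of order 6)

Compute the discriminant of x^3 + (-1)*x^2 + (4)*x + (8): Δ = -2512. Since Δ is not a rational square, the Galois group is not contained in A_3; it must be the full S_3 (irreducibility of the cubic rules out anything smaller).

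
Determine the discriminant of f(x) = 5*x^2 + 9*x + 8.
Δ = -79

For a quadratic a x^2 + b x + c the discriminant is Δ = b^2 - 4ac = (9)^2 - 4*(5)*(8) = 81 - (160) = -79.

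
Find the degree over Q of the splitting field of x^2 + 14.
[K:Q] = 2

The discriminant of x^2 + (0)*x + (14) is b^2 - 4c = 0 - (56) = -56. Since -56 is not a perfect square in Q, the polynomial is irreducible over Q. Its two roots generate a degree-2 extension, so [K:Q] = 2.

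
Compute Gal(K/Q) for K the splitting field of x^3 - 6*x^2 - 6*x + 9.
Gal(K/Q) = S_3 (symmetric group of order 6)

Compute the discriminant of x^3 + (-6)*x^2 + (-6)*x + (9): Δ = 13581. Since Δ is not a rational square, the Galois group is not contained in A_3; it must be the full S_3 (irreducibility of the cubic rules out anything smaller).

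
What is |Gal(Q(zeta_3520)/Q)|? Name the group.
|Gal(Q(zeta_3520)/Q)| = phi(3520) = 1280; group ≅ (Z/3520Z)^* ≅ Z/2Z × Z/4Z × Z/10Z × Z/16Z

The n-th cyclotomic polynomial Φ_3520(x) is the minimal polynomial of zeta_3520 over Q and has degree phi(3520) = 1280. So Q(zeta_3520) is a degree-1280 Galois extension with Galois group (Z/3520Z)^*. By CRT, (Z/3520Z)^* ≅ (Z/64Z)^* × (Z/5Z)^* × (Z/11Z)^*. Each prime-power unit group is (Z/64Z)^* ≅ Z/2Z × Z/16Z; (Z/5Z)^* ≅ Z/4Z; (Z/11Z)^* ≅ Z/10Z. Hence Gal(Q(zeta_3520)/Q) ≅ Z/2Z × Z/4Z × Z/10Z × Z/16Z.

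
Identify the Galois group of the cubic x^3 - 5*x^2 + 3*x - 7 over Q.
Gal(K/Q) = S_3 (symmetric group of order 6)

Compute the discriminant of x^3 + (-5)*x^2 + (3)*x + (-7): Δ = -2816. Since Δ is not a rational square, the Galois group is not contained in A_3; it must be the full S_3 (irreducibility of the cubic rules out anything smaller).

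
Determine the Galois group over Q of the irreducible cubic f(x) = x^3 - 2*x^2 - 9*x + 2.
Gal(K/Q) = A_3 (cyclic of order 3)

Compute the discriminant of x^3 + (-2)*x^2 + (-9)*x + (2): Δ = 3844. Since Δ is a perfect square (Δ = 62^2), the Galois group is contained in A_3. Irreducibility forces the group to be transitive on three roots, so Gal = A_3.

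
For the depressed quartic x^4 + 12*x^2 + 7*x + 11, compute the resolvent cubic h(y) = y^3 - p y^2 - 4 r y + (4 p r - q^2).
h(y) = y^3 - 12*y^2 - 44*y + 479

Identify coefficients: p = 12, q = 7, r = 11.
Plug into h(y) = y^3 - p y^2 - 4 r y + (4 p r - q^2):
  h(y) = y^3 - (12) y^2 - 4*(11) y + (4*(12)*(11) - (7)^2)
       = y^3 + (-12) y^2 + (-44) y + (479).
Simplifying: h(y) = y^3 - 12*y^2 - 44*y + 479.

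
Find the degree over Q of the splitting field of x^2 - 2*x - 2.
[K:Q] = 2

The discriminant of x^2 + (-2)*x + (-2) is b^2 - 4c = 4 - (-8) = 12. Since 12 is not a perfect square in Q, the polynomial is irreducible over Q. Its two roots generate a degree-2 extension, so [K:Q] = 2.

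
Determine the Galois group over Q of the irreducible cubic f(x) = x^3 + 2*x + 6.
Gal(K/Q) = S_3 (symmetric group of order 6)

Compute the discriminant of x^3 + (0)*x^2 + (2)*x + (6): Δ = -1004. Since Δ is not a rational square, the Galois group is not contained in A_3; it must be the full S_3 (irreducibility of the cubic rules out anything smaller).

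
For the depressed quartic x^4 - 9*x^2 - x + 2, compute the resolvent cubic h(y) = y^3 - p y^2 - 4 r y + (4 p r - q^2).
h(y) = y^3 + 9*y^2 - 8*y - 73

Identify coefficients: p = -9, q = -1, r = 2.
Plug into h(y) = y^3 - p y^2 - 4 r y + (4 p r - q^2):
  h(y) = y^3 - (-9) y^2 - 4*(2) y + (4*(-9)*(2) - (-1)^2)
       = y^3 + (9) y^2 + (-8) y + (-73).
Simplifying: h(y) = y^3 + 9*y^2 - 8*y - 73.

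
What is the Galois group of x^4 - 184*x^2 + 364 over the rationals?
Gal(K/Q) = V_4 (Klein four-group, Z/2Z × Z/2Z)

f factors as (x^2 - 2)(x^2 - 182), so the splitting field is K = Q(sqrt(2), sqrt(182)). The elements 2, 182, 364 are all non-squares in Q, so sqrt(2) and sqrt(182) generate independent quadratic extensions. Thus [K:Q] = 4 and Gal(K/Q) is generated by the two order-2 automorphisms sqrt(2) ↦ -sqrt(2) and sqrt(182) ↦ -sqrt(182), giving V_4.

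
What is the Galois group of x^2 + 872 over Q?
Gal(K/Q) = Z/2Z (cyclic of order 2)

x^2 + 872 is irreducible over Q since -872 is not a rational square. The splitting field Q(sqrt(-872)) has degree 2 over Q, and its unique nontrivial automorphism is sqrt(-872) ↦ -sqrt(-872). Hence Gal(Q(sqrt(-872))/Q) = Z/2Z.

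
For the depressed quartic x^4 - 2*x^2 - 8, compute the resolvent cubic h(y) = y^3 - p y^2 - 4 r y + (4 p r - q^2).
h(y) = y^3 + 2*y^2 + 32*y + 64

Identify coefficients: p = -2, q = 0, r = -8.
Plug into h(y) = y^3 - p y^2 - 4 r y + (4 p r - q^2):
  h(y) = y^3 - (-2) y^2 - 4*(-8) y + (4*(-2)*(-8) - (0)^2)
       = y^3 + (2) y^2 + (32) y + (64).
Simplifying: h(y) = y^3 + 2*y^2 + 32*y + 64.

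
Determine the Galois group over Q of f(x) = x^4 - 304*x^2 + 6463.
Gal(K/Q) = V_4 (Klein four-group, Z/2Z × Z/2Z)

f factors as (x^2 - 281)(x^2 - 23), so the splitting field is K = Q(sqrt(281), sqrt(23)). The elements 281, 23, 6463 are all non-squares in Q, so sqrt(281) and sqrt(23) generate independent quadratic extensions. Thus [K:Q] = 4 and Gal(K/Q) is generated by the two order-2 automorphisms sqrt(281) ↦ -sqrt(281) and sqrt(23) ↦ -sqrt(23), giving V_4.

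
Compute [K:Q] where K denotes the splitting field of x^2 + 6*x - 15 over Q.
[K:Q] = 2

The discriminant of x^2 + (6)*x + (-15) is b^2 - 4c = 36 - (-60) = 96. Since 96 is not a perfect square in Q, the polynomial is irreducible over Q. Its two roots generate a degree-2 extension, so [K:Q] = 2.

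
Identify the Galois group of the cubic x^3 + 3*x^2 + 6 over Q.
Gal(K/Q) = S_3 (symmetric group of order 6)

Compute the discriminant of x^3 + (3)*x^2 + (0)*x + (6): Δ = -1620. Since Δ is not a rational square, the Galois group is not contained in A_3; it must be the full S_3 (irreducibility of the cubic rules out anything smaller).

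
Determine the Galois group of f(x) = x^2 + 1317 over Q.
Gal(K/Q) = Z/2Z (cyclic of order 2)

x^2 + 1317 is irreducible over Q since -1317 is not a rational square. The splitting field Q(sqrt(-1317)) has degree 2 over Q, and its unique nontrivial automorphism is sqrt(-1317) ↦ -sqrt(-1317). Hence Gal(Q(sqrt(-1317))/Q) = Z/2Z.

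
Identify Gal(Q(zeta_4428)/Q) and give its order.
|Gal(Q(zeta_4428)/Q)| = phi(4428) = 1440; group ≅ (Z/4428Z)^* ≅ Z/2Z × Z/18Z × Z/40Z

The n-th cyclotomic polynomial Φ_4428(x) is the minimal polynomial of zeta_4428 over Q and has degree phi(4428) = 1440. So Q(zeta_4428) is a degree-1440 Galois extension with Galois group (Z/4428Z)^*. By CRT, (Z/4428Z)^* ≅ (Z/4Z)^* × (Z/27Z)^* × (Z/41Z)^*. Each prime-power unit group is (Z/4Z)^* ≅ Z/2Z; (Z/27Z)^* ≅ Z/18Z; (Z/41Z)^* ≅ Z/40Z. Hence Gal(Q(zeta_4428)/Q) ≅ Z/2Z × Z/18Z × Z/40Z.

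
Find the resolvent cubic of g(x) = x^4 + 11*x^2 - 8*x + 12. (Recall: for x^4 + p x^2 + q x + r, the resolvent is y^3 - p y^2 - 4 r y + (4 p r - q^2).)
h(y) = y^3 - 11*y^2 - 48*y + 464

Identify coefficients: p = 11, q = -8, r = 12.
Plug into h(y) = y^3 - p y^2 - 4 r y + (4 p r - q^2):
  h(y) = y^3 - (11) y^2 - 4*(12) y + (4*(11)*(12) - (-8)^2)
       = y^3 + (-11) y^2 + (-48) y + (464).
Simplifying: h(y) = y^3 - 11*y^2 - 48*y + 464.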